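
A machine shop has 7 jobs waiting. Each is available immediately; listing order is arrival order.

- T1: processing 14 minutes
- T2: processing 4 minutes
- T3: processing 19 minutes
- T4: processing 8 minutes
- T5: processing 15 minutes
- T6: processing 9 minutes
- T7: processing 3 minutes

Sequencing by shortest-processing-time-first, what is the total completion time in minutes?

SPT (increasing processing time): T7 T2 T4 T6 T1 T5 T3.
T7: 0→3
T2: 3→7
T4: 7→15
T6: 15→24
T1: 24→38
T5: 38→53
T3: 53→72
Sum = 3+7+15+24+38+53+72 = 212.

212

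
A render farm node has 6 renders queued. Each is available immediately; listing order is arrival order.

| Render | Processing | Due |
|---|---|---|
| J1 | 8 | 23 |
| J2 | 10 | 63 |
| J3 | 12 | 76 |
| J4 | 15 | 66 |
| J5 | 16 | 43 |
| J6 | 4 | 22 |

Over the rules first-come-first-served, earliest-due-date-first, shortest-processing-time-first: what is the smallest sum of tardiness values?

FIFO (arrival order): J1 J2 J3 J4 J5 J6.
J1: 0→8, due 23, tardiness 0
J2: 8→18, due 63, tardiness 0
J3: 18→30, due 76, tardiness 0
J4: 30→45, due 66, tardiness 0
J5: 45→61, due 43, tardiness 18
J6: 61→65, due 22, tardiness 43
Sum = 0+0+0+0+18+43 = 61.
EDD (increasing due date): J6 J1 J5 J2 J4 J3.
J6: 0→4, due 22, tardiness 0
J1: 4→12, due 23, tardiness 0
J5: 12→28, due 43, tardiness 0
J2: 28→38, due 63, tardiness 0
J4: 38→53, due 66, tardiness 0
J3: 53→65, due 76, tardiness 0
Sum = 0+0+0+0+0+0 = 0.
SPT (increasing processing time): J6 J1 J2 J3 J4 J5.
J6: 0→4, due 22, tardiness 0
J1: 4→12, due 23, tardiness 0
J2: 12→22, due 63, tardiness 0
J3: 22→34, due 76, tardiness 0
J4: 34→49, due 66, tardiness 0
J5: 49→65, due 43, tardiness 22
Sum = 0+0+0+0+0+22 = 22.
FIFO 61, EDD 0, SPT 22 → minimum 0.

0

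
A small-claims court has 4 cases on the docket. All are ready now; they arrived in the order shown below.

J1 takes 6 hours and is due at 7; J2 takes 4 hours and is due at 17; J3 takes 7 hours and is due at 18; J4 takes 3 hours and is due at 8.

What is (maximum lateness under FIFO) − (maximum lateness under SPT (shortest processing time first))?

6

FIFO (arrival order): J1 J2 J3 J4.
J1: 0→6, due 7, lateness -1
J2: 6→10, due 17, lateness -7
J3: 10→17, due 18, lateness -1
J4: 17→20, due 8, lateness 12
Maximum = 12.
SPT (increasing processing time): J4 J2 J1 J3.
J4: 0→3, due 8, lateness -5
J2: 3→7, due 17, lateness -10
J1: 7→13, due 7, lateness 6
J3: 13→20, due 18, lateness 2
Maximum = 6.
Difference = 12 − 6 = 6.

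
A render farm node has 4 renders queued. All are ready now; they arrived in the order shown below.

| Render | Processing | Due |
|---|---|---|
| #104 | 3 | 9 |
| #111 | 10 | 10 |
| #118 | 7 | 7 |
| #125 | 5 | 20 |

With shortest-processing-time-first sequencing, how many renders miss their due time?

2

SPT (increasing processing time): #104 #125 #118 #111.
#104: 0→3, due 9, tardiness 0
#125: 3→8, due 20, tardiness 0
#118: 8→15, due 7, tardiness 8
#111: 15→25, due 10, tardiness 15
Late renders: 2.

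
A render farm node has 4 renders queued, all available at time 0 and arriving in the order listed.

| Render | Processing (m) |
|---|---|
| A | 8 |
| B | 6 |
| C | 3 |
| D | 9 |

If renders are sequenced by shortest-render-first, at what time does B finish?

9

SPT (increasing processing time): C B A D.
C: 0→3
B: 3→9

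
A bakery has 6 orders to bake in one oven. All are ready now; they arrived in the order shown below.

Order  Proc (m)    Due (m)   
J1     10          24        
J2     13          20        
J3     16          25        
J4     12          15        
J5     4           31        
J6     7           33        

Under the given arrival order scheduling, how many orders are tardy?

5

FIFO (arrival order): J1 J2 J3 J4 J5 J6.
J1: 0→10, due 24, tardiness 0
J2: 10→23, due 20, tardiness 3
J3: 23→39, due 25, tardiness 14
J4: 39→51, due 15, tardiness 36
J5: 51→55, due 31, tardiness 24
J6: 55→62, due 33, tardiness 29
Late orders: 5.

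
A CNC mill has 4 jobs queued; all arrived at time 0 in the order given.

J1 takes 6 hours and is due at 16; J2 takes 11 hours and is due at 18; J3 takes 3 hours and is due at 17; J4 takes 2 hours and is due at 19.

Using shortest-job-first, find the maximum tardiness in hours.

SPT (increasing processing time): J4 J3 J1 J2.
J4: 0→2, due 19, tardiness 0
J3: 2→5, due 17, tardiness 0
J1: 5→11, due 16, tardiness 0
J2: 11→22, due 18, tardiness 4
Maximum = 4.

4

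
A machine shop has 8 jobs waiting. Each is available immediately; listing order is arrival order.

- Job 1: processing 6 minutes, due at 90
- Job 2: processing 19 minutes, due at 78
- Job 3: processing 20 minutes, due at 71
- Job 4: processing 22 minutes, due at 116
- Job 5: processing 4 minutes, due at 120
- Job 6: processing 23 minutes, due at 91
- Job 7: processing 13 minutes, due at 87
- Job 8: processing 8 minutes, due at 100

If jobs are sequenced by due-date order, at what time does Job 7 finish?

52

EDD (increasing due date): Job 3 Job 2 Job 7 Job 1 Job 6 Job 8 Job 4 Job 5.
Job 3: 0→20
Job 2: 20→39
Job 7: 39→52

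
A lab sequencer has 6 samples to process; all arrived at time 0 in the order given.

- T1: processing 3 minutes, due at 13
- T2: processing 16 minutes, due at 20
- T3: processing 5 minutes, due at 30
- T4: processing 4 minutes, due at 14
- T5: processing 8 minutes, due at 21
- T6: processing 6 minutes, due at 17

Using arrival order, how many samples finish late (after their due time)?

3

FIFO (arrival order): T1 T2 T3 T4 T5 T6.
T1: 0→3, due 13, tardiness 0
T2: 3→19, due 20, tardiness 0
T3: 19→24, due 30, tardiness 0
T4: 24→28, due 14, tardiness 14
T5: 28→36, due 21, tardiness 15
T6: 36→42, due 17, tardiness 25
Late samples: 3.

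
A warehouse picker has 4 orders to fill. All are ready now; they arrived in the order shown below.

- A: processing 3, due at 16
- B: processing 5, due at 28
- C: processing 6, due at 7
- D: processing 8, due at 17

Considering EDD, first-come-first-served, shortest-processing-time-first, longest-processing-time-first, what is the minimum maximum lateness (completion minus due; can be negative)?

EDD (increasing due date): C A D B.
C: 0→6, due 7, lateness -1
A: 6→9, due 16, lateness -7
D: 9→17, due 17, lateness 0
B: 17→22, due 28, lateness -6
Maximum = 0.
FIFO (arrival order): A B C D.
A: 0→3, due 16, lateness -13
B: 3→8, due 28, lateness -20
C: 8→14, due 7, lateness 7
D: 14→22, due 17, lateness 5
Maximum = 7.
SPT (increasing processing time): A B C D.
A: 0→3, due 16, lateness -13
B: 3→8, due 28, lateness -20
C: 8→14, due 7, lateness 7
D: 14→22, due 17, lateness 5
Maximum = 7.
LPT (decreasing processing time): D C B A.
D: 0→8, due 17, lateness -9
C: 8→14, due 7, lateness 7
B: 14→19, due 28, lateness -9
A: 19→22, due 16, lateness 6
Maximum = 7.
EDD 0, FIFO 7, SPT 7, LPT 7 → minimum 0.

0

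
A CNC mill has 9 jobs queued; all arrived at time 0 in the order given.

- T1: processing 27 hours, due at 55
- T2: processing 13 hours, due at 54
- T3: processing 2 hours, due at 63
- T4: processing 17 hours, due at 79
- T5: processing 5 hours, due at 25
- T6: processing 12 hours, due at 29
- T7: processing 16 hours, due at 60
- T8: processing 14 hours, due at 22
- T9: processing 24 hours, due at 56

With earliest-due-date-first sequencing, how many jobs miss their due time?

6

EDD (increasing due date): T8 T5 T6 T2 T1 T9 T7 T3 T4.
T8: 0→14, due 22, tardiness 0
T5: 14→19, due 25, tardiness 0
T6: 19→31, due 29, tardiness 2
T2: 31→44, due 54, tardiness 0
T1: 44→71, due 55, tardiness 16
T9: 71→95, due 56, tardiness 39
T7: 95→111, due 60, tardiness 51
T3: 111→113, due 63, tardiness 50
T4: 113→130, due 79, tardiness 51
Late jobs: 6.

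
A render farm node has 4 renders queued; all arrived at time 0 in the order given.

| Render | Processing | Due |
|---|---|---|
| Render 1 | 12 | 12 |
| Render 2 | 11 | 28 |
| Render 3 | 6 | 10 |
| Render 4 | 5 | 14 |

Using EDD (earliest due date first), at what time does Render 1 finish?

EDD (increasing due date): Render 3 Render 1 Render 4 Render 2.
Render 3: 0→6
Render 1: 6→18

18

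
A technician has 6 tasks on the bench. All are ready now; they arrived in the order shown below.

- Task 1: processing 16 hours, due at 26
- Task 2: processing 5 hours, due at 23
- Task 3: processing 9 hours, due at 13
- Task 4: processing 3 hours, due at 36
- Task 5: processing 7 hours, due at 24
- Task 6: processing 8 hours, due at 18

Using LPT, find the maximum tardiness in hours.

LPT (decreasing processing time): Task 1 Task 3 Task 6 Task 5 Task 2 Task 4.
Task 1: 0→16, due 26, tardiness 0
Task 3: 16→25, due 13, tardiness 12
Task 6: 25→33, due 18, tardiness 15
Task 5: 33→40, due 24, tardiness 16
Task 2: 40→45, due 23, tardiness 22
Task 4: 45→48, due 36, tardiness 12
Maximum = 22.

22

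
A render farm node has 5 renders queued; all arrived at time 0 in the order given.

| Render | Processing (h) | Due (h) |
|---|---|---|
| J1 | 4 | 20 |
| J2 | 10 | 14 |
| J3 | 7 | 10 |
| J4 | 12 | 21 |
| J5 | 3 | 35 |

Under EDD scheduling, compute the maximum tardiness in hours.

12

EDD (increasing due date): J3 J2 J1 J4 J5.
J3: 0→7, due 10, tardiness 0
J2: 7→17, due 14, tardiness 3
J1: 17→21, due 20, tardiness 1
J4: 21→33, due 21, tardiness 12
J5: 33→36, due 35, tardiness 1
Maximum = 12.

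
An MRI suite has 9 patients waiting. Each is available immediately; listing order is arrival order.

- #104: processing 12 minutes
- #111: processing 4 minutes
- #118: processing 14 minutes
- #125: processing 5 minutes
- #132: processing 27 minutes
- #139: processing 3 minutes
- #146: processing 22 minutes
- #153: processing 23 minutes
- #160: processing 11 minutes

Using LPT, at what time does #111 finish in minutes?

LPT (decreasing processing time): #132 #153 #146 #118 #104 #160 #125 #111 #139.
#132: 0→27
#153: 27→50
#146: 50→72
#118: 72→86
#104: 86→98
#160: 98→109
#125: 109→114
#111: 114→118

118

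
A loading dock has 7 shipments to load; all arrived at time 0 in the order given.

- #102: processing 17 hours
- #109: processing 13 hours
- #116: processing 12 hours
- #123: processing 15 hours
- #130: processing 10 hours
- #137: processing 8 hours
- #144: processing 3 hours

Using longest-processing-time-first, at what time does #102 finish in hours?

17

LPT (decreasing processing time): #102 #123 #109 #116 #130 #137 #144.
#102: 0→17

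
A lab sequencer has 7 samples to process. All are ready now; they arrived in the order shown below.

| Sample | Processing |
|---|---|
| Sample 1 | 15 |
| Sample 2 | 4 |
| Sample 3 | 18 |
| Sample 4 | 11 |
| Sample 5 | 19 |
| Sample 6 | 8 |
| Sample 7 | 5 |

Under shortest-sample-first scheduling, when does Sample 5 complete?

80

SPT (increasing processing time): Sample 2 Sample 7 Sample 6 Sample 4 Sample 1 Sample 3 Sample 5.
Sample 2: 0→4
Sample 7: 4→9
Sample 6: 9→17
Sample 4: 17→28
Sample 1: 28→43
Sample 3: 43→61
Sample 5: 61→80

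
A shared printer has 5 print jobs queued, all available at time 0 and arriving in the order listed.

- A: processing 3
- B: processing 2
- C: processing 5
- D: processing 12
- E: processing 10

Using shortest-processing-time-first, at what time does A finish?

5

SPT (increasing processing time): B A C E D.
B: 0→2
A: 2→5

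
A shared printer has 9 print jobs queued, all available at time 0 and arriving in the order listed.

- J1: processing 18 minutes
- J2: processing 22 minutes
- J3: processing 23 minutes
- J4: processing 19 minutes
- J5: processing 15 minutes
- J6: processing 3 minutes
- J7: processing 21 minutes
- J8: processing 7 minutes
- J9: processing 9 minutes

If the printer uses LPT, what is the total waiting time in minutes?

701

LPT (decreasing processing time): J3 J2 J7 J4 J1 J5 J9 J8 J6.
J3: waits 0, runs 0→23
J2: waits 23, runs 23→45
J7: waits 45, runs 45→66
J4: waits 66, runs 66→85
J1: waits 85, runs 85→103
J5: waits 103, runs 103→118
J9: waits 118, runs 118→127
J8: waits 127, runs 127→134
J6: waits 134, runs 134→137
Sum = 0+23+45+66+85+103+118+127+134 = 701.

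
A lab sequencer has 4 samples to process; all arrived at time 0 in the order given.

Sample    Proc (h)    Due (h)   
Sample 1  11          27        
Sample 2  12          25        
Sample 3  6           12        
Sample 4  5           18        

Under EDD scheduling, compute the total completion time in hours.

74

EDD (increasing due date): Sample 3 Sample 4 Sample 2 Sample 1.
Sample 3: 0→6
Sample 4: 6→11
Sample 2: 11→23
Sample 1: 23→34
Sum = 6+11+23+34 = 74.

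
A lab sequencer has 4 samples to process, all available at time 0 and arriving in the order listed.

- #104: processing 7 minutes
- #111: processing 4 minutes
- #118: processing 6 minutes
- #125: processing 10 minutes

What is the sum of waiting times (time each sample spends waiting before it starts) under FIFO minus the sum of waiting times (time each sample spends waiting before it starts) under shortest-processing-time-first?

FIFO (arrival order): #104 #111 #118 #125.
#104: waits 0, runs 0→7
#111: waits 7, runs 7→11
#118: waits 11, runs 11→17
#125: waits 17, runs 17→27
Sum = 0+7+11+17 = 35.
SPT (increasing processing time): #111 #118 #104 #125.
#111: waits 0, runs 0→4
#118: waits 4, runs 4→10
#104: waits 10, runs 10→17
#125: waits 17, runs 17→27
Sum = 0+4+10+17 = 31.
Difference = 35 − 31 = 4.

4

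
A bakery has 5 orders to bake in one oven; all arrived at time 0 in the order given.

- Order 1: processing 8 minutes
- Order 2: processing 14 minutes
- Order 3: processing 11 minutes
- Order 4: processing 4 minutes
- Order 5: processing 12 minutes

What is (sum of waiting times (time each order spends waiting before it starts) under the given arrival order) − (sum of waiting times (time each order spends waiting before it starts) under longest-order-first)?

FIFO (arrival order): Order 1 Order 2 Order 3 Order 4 Order 5.
Order 1: waits 0, runs 0→8
Order 2: waits 8, runs 8→22
Order 3: waits 22, runs 22→33
Order 4: waits 33, runs 33→37
Order 5: waits 37, runs 37→49
Sum = 0+8+22+33+37 = 100.
LPT (decreasing processing time): Order 2 Order 5 Order 3 Order 1 Order 4.
Order 2: waits 0, runs 0→14
Order 5: waits 14, runs 14→26
Order 3: waits 26, runs 26→37
Order 1: waits 37, runs 37→45
Order 4: waits 45, runs 45→49
Sum = 0+14+26+37+45 = 122.
Difference = 100 − 122 = -22.

-22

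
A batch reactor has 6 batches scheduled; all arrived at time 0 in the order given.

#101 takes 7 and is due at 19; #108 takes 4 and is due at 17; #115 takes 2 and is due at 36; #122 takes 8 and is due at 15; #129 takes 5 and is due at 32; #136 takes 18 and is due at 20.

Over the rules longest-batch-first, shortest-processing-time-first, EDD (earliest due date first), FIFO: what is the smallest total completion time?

LPT (decreasing processing time): #136 #122 #101 #129 #108 #115.
#136: 0→18
#122: 18→26
#101: 26→33
#129: 33→38
#108: 38→42
#115: 42→44
Sum = 18+26+33+38+42+44 = 201.
SPT (increasing processing time): #115 #108 #129 #101 #122 #136.
#115: 0→2
#108: 2→6
#129: 6→11
#101: 11→18
#122: 18→26
#136: 26→44
Sum = 2+6+11+18+26+44 = 107.
EDD (increasing due date): #122 #108 #101 #136 #129 #115.
#122: 0→8
#108: 8→12
#101: 12→19
#136: 19→37
#129: 37→42
#115: 42→44
Sum = 8+12+19+37+42+44 = 162.
FIFO (arrival order): #101 #108 #115 #122 #129 #136.
#101: 0→7
#108: 7→11
#115: 11→13
#122: 13→21
#129: 21→26
#136: 26→44
Sum = 7+11+13+21+26+44 = 122.
LPT 201, SPT 107, EDD 162, FIFO 122 → minimum 107.

107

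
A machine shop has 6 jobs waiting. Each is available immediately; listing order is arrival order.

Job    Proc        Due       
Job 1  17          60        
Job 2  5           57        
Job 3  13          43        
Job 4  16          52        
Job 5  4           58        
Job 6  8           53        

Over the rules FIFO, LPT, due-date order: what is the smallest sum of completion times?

FIFO (arrival order): Job 1 Job 2 Job 3 Job 4 Job 5 Job 6.
Job 1: 0→17
Job 2: 17→22
Job 3: 22→35
Job 4: 35→51
Job 5: 51→55
Job 6: 55→63
Sum = 17+22+35+51+55+63 = 243.
LPT (decreasing processing time): Job 1 Job 4 Job 3 Job 6 Job 2 Job 5.
Job 1: 0→17
Job 4: 17→33
Job 3: 33→46
Job 6: 46→54
Job 2: 54→59
Job 5: 59→63
Sum = 17+33+46+54+59+63 = 272.
EDD (increasing due date): Job 3 Job 4 Job 6 Job 2 Job 5 Job 1.
Job 3: 0→13
Job 4: 13→29
Job 6: 29→37
Job 2: 37→42
Job 5: 42→46
Job 1: 46→63
Sum = 13+29+37+42+46+63 = 230.
FIFO 243, LPT 272, EDD 230 → minimum 230.

230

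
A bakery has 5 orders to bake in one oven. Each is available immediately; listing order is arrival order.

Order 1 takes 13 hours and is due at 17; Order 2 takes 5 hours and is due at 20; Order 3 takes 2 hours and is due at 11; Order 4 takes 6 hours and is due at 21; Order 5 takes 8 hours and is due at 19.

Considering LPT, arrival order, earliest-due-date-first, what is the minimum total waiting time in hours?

68

LPT (decreasing processing time): Order 1 Order 5 Order 4 Order 2 Order 3.
Order 1: waits 0, runs 0→13
Order 5: waits 13, runs 13→21
Order 4: waits 21, runs 21→27
Order 2: waits 27, runs 27→32
Order 3: waits 32, runs 32→34
Sum = 0+13+21+27+32 = 93.
FIFO (arrival order): Order 1 Order 2 Order 3 Order 4 Order 5.
Order 1: waits 0, runs 0→13
Order 2: waits 13, runs 13→18
Order 3: waits 18, runs 18→20
Order 4: waits 20, runs 20→26
Order 5: waits 26, runs 26→34
Sum = 0+13+18+20+26 = 77.
EDD (increasing due date): Order 3 Order 1 Order 5 Order 2 Order 4.
Order 3: waits 0, runs 0→2
Order 1: waits 2, runs 2→15
Order 5: waits 15, runs 15→23
Order 2: waits 23, runs 23→28
Order 4: waits 28, runs 28→34
Sum = 0+2+15+23+28 = 68.
LPT 93, FIFO 77, EDD 68 → minimum 68.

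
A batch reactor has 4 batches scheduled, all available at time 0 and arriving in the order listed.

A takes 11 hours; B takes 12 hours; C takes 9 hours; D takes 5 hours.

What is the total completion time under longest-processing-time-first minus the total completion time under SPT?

LPT (decreasing processing time): B A C D.
B: 0→12
A: 12→23
C: 23→32
D: 32→37
Sum = 12+23+32+37 = 104.
SPT (increasing processing time): D C A B.
D: 0→5
C: 5→14
A: 14→25
B: 25→37
Sum = 5+14+25+37 = 81.
Difference = 104 − 81 = 23.

23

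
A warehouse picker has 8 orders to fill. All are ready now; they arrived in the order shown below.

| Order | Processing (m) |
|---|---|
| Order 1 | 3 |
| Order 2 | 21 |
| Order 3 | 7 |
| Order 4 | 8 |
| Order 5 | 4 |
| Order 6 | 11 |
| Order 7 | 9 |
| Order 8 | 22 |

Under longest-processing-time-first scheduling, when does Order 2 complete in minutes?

43

LPT (decreasing processing time): Order 8 Order 2 Order 6 Order 7 Order 4 Order 3 Order 5 Order 1.
Order 8: 0→22
Order 2: 22→43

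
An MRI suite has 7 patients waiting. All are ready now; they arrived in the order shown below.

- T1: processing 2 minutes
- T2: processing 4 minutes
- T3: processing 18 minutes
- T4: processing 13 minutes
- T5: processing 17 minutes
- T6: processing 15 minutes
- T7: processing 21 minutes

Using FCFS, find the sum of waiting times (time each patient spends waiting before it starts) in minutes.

FIFO (arrival order): T1 T2 T3 T4 T5 T6 T7.
T1: waits 0, runs 0→2
T2: waits 2, runs 2→6
T3: waits 6, runs 6→24
T4: waits 24, runs 24→37
T5: waits 37, runs 37→54
T6: waits 54, runs 54→69
T7: waits 69, runs 69→90
Sum = 0+2+6+24+37+54+69 = 192.

192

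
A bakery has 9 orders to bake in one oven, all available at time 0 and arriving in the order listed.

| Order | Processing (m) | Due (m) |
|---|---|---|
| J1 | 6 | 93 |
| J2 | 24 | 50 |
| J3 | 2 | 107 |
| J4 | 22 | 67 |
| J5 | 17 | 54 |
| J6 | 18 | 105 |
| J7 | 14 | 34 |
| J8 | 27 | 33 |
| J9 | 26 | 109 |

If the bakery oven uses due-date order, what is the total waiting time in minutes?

EDD (increasing due date): J8 J7 J2 J5 J4 J1 J6 J3 J9.
J8: waits 0, runs 0→27
J7: waits 27, runs 27→41
J2: waits 41, runs 41→65
J5: waits 65, runs 65→82
J4: waits 82, runs 82→104
J1: waits 104, runs 104→110
J6: waits 110, runs 110→128
J3: waits 128, runs 128→130
J9: waits 130, runs 130→156
Sum = 0+27+41+65+82+104+110+128+130 = 687.

687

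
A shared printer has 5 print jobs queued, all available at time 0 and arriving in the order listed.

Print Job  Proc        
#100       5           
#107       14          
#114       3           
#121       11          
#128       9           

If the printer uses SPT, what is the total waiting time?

SPT (increasing processing time): #114 #100 #128 #121 #107.
#114: waits 0, runs 0→3
#100: waits 3, runs 3→8
#128: waits 8, runs 8→17
#121: waits 17, runs 17→28
#107: waits 28, runs 28→42
Sum = 0+3+8+17+28 = 56.

56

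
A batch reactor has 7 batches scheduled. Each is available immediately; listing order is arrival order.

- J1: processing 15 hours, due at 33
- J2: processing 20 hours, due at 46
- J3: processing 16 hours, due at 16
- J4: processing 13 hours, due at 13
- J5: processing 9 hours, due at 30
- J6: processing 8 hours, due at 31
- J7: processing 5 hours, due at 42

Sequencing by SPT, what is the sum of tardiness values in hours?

SPT (increasing processing time): J7 J6 J5 J4 J1 J3 J2.
J7: 0→5, due 42, tardiness 0
J6: 5→13, due 31, tardiness 0
J5: 13→22, due 30, tardiness 0
J4: 22→35, due 13, tardiness 22
J1: 35→50, due 33, tardiness 17
J3: 50→66, due 16, tardiness 50
J2: 66→86, due 46, tardiness 40
Sum = 0+0+0+22+17+50+40 = 129.

129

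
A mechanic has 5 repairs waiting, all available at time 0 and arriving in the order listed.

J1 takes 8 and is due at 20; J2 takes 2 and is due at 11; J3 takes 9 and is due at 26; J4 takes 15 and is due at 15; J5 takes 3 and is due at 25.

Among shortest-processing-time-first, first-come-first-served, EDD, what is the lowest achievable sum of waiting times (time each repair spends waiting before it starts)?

42

SPT (increasing processing time): J2 J5 J1 J3 J4.
J2: waits 0, runs 0→2
J5: waits 2, runs 2→5
J1: waits 5, runs 5→13
J3: waits 13, runs 13→22
J4: waits 22, runs 22→37
Sum = 0+2+5+13+22 = 42.
FIFO (arrival order): J1 J2 J3 J4 J5.
J1: waits 0, runs 0→8
J2: waits 8, runs 8→10
J3: waits 10, runs 10→19
J4: waits 19, runs 19→34
J5: waits 34, runs 34→37
Sum = 0+8+10+19+34 = 71.
EDD (increasing due date): J2 J4 J1 J5 J3.
J2: waits 0, runs 0→2
J4: waits 2, runs 2→17
J1: waits 17, runs 17→25
J5: waits 25, runs 25→28
J3: waits 28, runs 28→37
Sum = 0+2+17+25+28 = 72.
SPT 42, FIFO 71, EDD 72 → minimum 42.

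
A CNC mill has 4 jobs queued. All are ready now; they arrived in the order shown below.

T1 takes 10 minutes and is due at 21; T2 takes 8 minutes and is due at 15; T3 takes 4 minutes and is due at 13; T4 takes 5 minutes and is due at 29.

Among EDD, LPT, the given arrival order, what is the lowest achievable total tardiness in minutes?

1

EDD (increasing due date): T3 T2 T1 T4.
T3: 0→4, due 13, tardiness 0
T2: 4→12, due 15, tardiness 0
T1: 12→22, due 21, tardiness 1
T4: 22→27, due 29, tardiness 0
Sum = 0+0+1+0 = 1.
LPT (decreasing processing time): T1 T2 T4 T3.
T1: 0→10, due 21, tardiness 0
T2: 10→18, due 15, tardiness 3
T4: 18→23, due 29, tardiness 0
T3: 23→27, due 13, tardiness 14
Sum = 0+3+0+14 = 17.
FIFO (arrival order): T1 T2 T3 T4.
T1: 0→10, due 21, tardiness 0
T2: 10→18, due 15, tardiness 3
T3: 18→22, due 13, tardiness 9
T4: 22→27, due 29, tardiness 0
Sum = 0+3+9+0 = 12.
EDD 1, LPT 17, FIFO 12 → minimum 1.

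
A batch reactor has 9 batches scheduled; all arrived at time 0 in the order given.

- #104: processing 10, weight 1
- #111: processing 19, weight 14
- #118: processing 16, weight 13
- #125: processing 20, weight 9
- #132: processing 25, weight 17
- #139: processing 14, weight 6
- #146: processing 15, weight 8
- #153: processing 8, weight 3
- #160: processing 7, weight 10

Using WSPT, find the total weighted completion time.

4872

WSPT (decreasing weight/processing-time ratio): #160 #118 #111 #132 #146 #125 #139 #153 #104.
#160: finishes 7, weight 10, w·C = 70
#118: finishes 23, weight 13, w·C = 299
#111: finishes 42, weight 14, w·C = 588
#132: finishes 67, weight 17, w·C = 1139
#146: finishes 82, weight 8, w·C = 656
#125: finishes 102, weight 9, w·C = 918
#139: finishes 116, weight 6, w·C = 696
#153: finishes 124, weight 3, w·C = 372
#104: finishes 134, weight 1, w·C = 134
Sum = 70+299+588+1139+656+918+696+372+134 = 4872.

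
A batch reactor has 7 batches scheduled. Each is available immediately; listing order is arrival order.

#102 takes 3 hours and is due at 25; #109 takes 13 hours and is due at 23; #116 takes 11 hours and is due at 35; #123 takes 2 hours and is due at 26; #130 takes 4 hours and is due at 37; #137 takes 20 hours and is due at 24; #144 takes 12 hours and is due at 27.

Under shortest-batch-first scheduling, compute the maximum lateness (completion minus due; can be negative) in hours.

41

SPT (increasing processing time): #123 #102 #130 #116 #144 #109 #137.
#123: 0→2, due 26, lateness -24
#102: 2→5, due 25, lateness -20
#130: 5→9, due 37, lateness -28
#116: 9→20, due 35, lateness -15
#144: 20→32, due 27, lateness 5
#109: 32→45, due 23, lateness 22
#137: 45→65, due 24, lateness 41
Maximum = 41.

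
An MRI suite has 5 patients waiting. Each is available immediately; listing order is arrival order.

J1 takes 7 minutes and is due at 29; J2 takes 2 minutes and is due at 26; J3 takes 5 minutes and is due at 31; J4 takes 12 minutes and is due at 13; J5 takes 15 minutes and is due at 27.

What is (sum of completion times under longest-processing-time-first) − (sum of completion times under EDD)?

24

LPT (decreasing processing time): J5 J4 J1 J3 J2.
J5: 0→15
J4: 15→27
J1: 27→34
J3: 34→39
J2: 39→41
Sum = 15+27+34+39+41 = 156.
EDD (increasing due date): J4 J2 J5 J1 J3.
J4: 0→12
J2: 12→14
J5: 14→29
J1: 29→36
J3: 36→41
Sum = 12+14+29+36+41 = 132.
Difference = 156 − 132 = 24.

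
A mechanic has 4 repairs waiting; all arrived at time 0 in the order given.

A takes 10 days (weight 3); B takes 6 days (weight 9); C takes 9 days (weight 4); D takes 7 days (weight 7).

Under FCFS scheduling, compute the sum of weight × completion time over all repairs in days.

FIFO (arrival order): A B C D.
A: finishes 10, weight 3, w·C = 30
B: finishes 16, weight 9, w·C = 144
C: finishes 25, weight 4, w·C = 100
D: finishes 32, weight 7, w·C = 224
Sum = 30+144+100+224 = 498.

498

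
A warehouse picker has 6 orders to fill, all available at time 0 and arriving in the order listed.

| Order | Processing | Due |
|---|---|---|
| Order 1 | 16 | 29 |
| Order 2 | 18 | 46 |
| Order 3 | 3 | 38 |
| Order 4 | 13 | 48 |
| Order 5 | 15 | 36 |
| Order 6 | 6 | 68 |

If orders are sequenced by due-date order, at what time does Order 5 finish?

EDD (increasing due date): Order 1 Order 5 Order 3 Order 2 Order 4 Order 6.
Order 1: 0→16
Order 5: 16→31

31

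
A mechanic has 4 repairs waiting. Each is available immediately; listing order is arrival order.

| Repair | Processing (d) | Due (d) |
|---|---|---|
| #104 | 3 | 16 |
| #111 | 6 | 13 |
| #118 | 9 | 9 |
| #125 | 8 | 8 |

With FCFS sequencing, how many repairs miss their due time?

FIFO (arrival order): #104 #111 #118 #125.
#104: 0→3, due 16, tardiness 0
#111: 3→9, due 13, tardiness 0
#118: 9→18, due 9, tardiness 9
#125: 18→26, due 8, tardiness 18
Late repairs: 2.

2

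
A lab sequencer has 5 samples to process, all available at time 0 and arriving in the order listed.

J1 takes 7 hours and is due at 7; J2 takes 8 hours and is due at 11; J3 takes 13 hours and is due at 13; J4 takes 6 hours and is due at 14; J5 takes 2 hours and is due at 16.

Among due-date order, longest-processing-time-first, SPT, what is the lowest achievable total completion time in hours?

EDD (increasing due date): J1 J2 J3 J4 J5.
J1: 0→7
J2: 7→15
J3: 15→28
J4: 28→34
J5: 34→36
Sum = 7+15+28+34+36 = 120.
LPT (decreasing processing time): J3 J2 J1 J4 J5.
J3: 0→13
J2: 13→21
J1: 21→28
J4: 28→34
J5: 34→36
Sum = 13+21+28+34+36 = 132.
SPT (increasing processing time): J5 J4 J1 J2 J3.
J5: 0→2
J4: 2→8
J1: 8→15
J2: 15→23
J3: 23→36
Sum = 2+8+15+23+36 = 84.
EDD 120, LPT 132, SPT 84 → minimum 84.

84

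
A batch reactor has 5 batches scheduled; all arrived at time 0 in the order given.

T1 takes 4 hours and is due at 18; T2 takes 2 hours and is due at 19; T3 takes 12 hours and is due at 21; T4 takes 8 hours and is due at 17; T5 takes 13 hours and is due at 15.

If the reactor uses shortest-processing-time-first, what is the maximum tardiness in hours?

SPT (increasing processing time): T2 T1 T4 T3 T5.
T2: 0→2, due 19, tardiness 0
T1: 2→6, due 18, tardiness 0
T4: 6→14, due 17, tardiness 0
T3: 14→26, due 21, tardiness 5
T5: 26→39, due 15, tardiness 24
Maximum = 24.

24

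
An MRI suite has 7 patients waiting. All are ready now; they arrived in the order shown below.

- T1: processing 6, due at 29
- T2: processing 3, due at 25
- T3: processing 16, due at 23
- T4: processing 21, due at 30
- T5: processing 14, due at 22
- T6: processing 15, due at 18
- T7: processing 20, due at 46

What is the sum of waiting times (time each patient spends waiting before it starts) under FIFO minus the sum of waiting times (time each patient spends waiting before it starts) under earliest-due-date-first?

FIFO (arrival order): T1 T2 T3 T4 T5 T6 T7.
T1: waits 0, runs 0→6
T2: waits 6, runs 6→9
T3: waits 9, runs 9→25
T4: waits 25, runs 25→46
T5: waits 46, runs 46→60
T6: waits 60, runs 60→75
T7: waits 75, runs 75→95
Sum = 0+6+9+25+46+60+75 = 221.
EDD (increasing due date): T6 T5 T3 T2 T1 T4 T7.
T6: waits 0, runs 0→15
T5: waits 15, runs 15→29
T3: waits 29, runs 29→45
T2: waits 45, runs 45→48
T1: waits 48, runs 48→54
T4: waits 54, runs 54→75
T7: waits 75, runs 75→95
Sum = 0+15+29+45+48+54+75 = 266.
Difference = 221 − 266 = -45.

-45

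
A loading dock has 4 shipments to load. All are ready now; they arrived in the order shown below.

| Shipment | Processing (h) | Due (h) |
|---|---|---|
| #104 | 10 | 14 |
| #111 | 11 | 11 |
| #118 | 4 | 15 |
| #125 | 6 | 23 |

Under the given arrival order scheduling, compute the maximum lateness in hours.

10

FIFO (arrival order): #104 #111 #118 #125.
#104: 0→10, due 14, lateness -4
#111: 10→21, due 11, lateness 10
#118: 21→25, due 15, lateness 10
#125: 25→31, due 23, lateness 8
Maximum = 10.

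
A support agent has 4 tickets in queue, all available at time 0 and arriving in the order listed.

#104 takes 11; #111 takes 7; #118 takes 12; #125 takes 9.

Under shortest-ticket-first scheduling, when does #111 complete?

SPT (increasing processing time): #111 #125 #104 #118.
#111: 0→7

7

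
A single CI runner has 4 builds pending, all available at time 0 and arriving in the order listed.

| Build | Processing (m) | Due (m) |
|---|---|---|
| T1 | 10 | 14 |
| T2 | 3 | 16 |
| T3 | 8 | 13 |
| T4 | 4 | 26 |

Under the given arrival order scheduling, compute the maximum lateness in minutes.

FIFO (arrival order): T1 T2 T3 T4.
T1: 0→10, due 14, lateness -4
T2: 10→13, due 16, lateness -3
T3: 13→21, due 13, lateness 8
T4: 21→25, due 26, lateness -1
Maximum = 8.

8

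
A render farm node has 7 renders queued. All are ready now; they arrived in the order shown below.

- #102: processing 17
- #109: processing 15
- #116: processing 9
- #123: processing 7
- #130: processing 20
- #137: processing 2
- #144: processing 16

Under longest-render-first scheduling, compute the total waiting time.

LPT (decreasing processing time): #130 #102 #144 #109 #116 #123 #137.
#130: waits 0, runs 0→20
#102: waits 20, runs 20→37
#144: waits 37, runs 37→53
#109: waits 53, runs 53→68
#116: waits 68, runs 68→77
#123: waits 77, runs 77→84
#137: waits 84, runs 84→86
Sum = 0+20+37+53+68+77+84 = 339.

339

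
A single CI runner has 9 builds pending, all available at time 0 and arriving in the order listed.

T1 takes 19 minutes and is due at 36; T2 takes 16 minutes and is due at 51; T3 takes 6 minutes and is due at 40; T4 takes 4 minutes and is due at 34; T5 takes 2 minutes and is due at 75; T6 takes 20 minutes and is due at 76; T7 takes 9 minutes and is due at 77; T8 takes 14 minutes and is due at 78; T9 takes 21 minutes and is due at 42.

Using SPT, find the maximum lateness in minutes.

69

SPT (increasing processing time): T5 T4 T3 T7 T8 T2 T1 T6 T9.
T5: 0→2, due 75, lateness -73
T4: 2→6, due 34, lateness -28
T3: 6→12, due 40, lateness -28
T7: 12→21, due 77, lateness -56
T8: 21→35, due 78, lateness -43
T2: 35→51, due 51, lateness 0
T1: 51→70, due 36, lateness 34
T6: 70→90, due 76, lateness 14
T9: 90→111, due 42, lateness 69
Maximum = 69.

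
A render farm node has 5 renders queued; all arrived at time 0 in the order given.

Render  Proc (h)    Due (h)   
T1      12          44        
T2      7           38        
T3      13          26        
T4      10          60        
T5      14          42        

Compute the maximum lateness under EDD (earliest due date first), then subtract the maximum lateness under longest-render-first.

EDD (increasing due date): T3 T2 T5 T1 T4.
T3: 0→13, due 26, lateness -13
T2: 13→20, due 38, lateness -18
T5: 20→34, due 42, lateness -8
T1: 34→46, due 44, lateness 2
T4: 46→56, due 60, lateness -4
Maximum = 2.
LPT (decreasing processing time): T5 T3 T1 T4 T2.
T5: 0→14, due 42, lateness -28
T3: 14→27, due 26, lateness 1
T1: 27→39, due 44, lateness -5
T4: 39→49, due 60, lateness -11
T2: 49→56, due 38, lateness 18
Maximum = 18.
Difference = 2 − 18 = -16.

-16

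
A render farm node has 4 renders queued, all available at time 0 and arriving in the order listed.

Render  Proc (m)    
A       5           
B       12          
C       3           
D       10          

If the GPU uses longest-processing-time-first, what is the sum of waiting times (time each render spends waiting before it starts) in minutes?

LPT (decreasing processing time): B D A C.
B: waits 0, runs 0→12
D: waits 12, runs 12→22
A: waits 22, runs 22→27
C: waits 27, runs 27→30
Sum = 0+12+22+27 = 61.

61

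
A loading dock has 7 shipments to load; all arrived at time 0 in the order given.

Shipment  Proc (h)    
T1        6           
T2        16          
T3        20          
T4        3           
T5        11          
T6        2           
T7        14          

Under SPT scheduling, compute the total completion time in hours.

200

SPT (increasing processing time): T6 T4 T1 T5 T7 T2 T3.
T6: 0→2
T4: 2→5
T1: 5→11
T5: 11→22
T7: 22→36
T2: 36→52
T3: 52→72
Sum = 2+5+11+22+36+52+72 = 200.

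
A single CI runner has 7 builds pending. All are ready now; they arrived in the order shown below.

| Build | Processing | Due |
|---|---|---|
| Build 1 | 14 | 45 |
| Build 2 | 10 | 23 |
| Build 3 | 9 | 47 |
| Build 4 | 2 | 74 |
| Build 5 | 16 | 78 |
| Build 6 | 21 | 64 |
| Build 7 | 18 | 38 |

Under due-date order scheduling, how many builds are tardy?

EDD (increasing due date): Build 2 Build 7 Build 1 Build 3 Build 6 Build 4 Build 5.
Build 2: 0→10, due 23, tardiness 0
Build 7: 10→28, due 38, tardiness 0
Build 1: 28→42, due 45, tardiness 0
Build 3: 42→51, due 47, tardiness 4
Build 6: 51→72, due 64, tardiness 8
Build 4: 72→74, due 74, tardiness 0
Build 5: 74→90, due 78, tardiness 12
Late builds: 3.

3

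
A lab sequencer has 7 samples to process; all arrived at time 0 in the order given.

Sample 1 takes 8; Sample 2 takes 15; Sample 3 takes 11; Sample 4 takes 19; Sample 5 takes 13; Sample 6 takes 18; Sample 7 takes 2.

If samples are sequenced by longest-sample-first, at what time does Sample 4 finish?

19

LPT (decreasing processing time): Sample 4 Sample 6 Sample 2 Sample 5 Sample 3 Sample 1 Sample 7.
Sample 4: 0→19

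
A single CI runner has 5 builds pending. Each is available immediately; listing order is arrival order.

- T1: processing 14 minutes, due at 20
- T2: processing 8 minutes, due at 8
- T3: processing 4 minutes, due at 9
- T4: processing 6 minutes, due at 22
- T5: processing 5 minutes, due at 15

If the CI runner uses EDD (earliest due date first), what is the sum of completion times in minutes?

105

EDD (increasing due date): T2 T3 T5 T1 T4.
T2: 0→8
T3: 8→12
T5: 12→17
T1: 17→31
T4: 31→37
Sum = 8+12+17+31+37 = 105.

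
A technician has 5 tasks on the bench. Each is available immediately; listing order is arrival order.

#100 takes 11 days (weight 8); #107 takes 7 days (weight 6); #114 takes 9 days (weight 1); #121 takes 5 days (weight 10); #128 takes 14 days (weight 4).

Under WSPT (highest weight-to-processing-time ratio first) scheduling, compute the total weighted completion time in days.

WSPT (decreasing weight/processing-time ratio): #121 #107 #100 #128 #114.
#121: finishes 5, weight 10, w·C = 50
#107: finishes 12, weight 6, w·C = 72
#100: finishes 23, weight 8, w·C = 184
#128: finishes 37, weight 4, w·C = 148
#114: finishes 46, weight 1, w·C = 46
Sum = 50+72+184+148+46 = 500.

500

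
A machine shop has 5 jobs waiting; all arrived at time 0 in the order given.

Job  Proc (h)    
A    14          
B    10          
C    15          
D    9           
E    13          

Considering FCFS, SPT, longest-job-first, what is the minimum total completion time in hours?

167

FIFO (arrival order): A B C D E.
A: 0→14
B: 14→24
C: 24→39
D: 39→48
E: 48→61
Sum = 14+24+39+48+61 = 186.
SPT (increasing processing time): D B E A C.
D: 0→9
B: 9→19
E: 19→32
A: 32→46
C: 46→61
Sum = 9+19+32+46+61 = 167.
LPT (decreasing processing time): C A E B D.
C: 0→15
A: 15→29
E: 29→42
B: 42→52
D: 52→61
Sum = 15+29+42+52+61 = 199.
FIFO 186, SPT 167, LPT 199 → minimum 167.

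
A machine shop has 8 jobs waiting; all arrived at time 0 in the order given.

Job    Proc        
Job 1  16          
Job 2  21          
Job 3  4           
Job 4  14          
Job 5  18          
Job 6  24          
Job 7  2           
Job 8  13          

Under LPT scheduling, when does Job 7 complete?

112

LPT (decreasing processing time): Job 6 Job 2 Job 5 Job 1 Job 4 Job 8 Job 3 Job 7.
Job 6: 0→24
Job 2: 24→45
Job 5: 45→63
Job 1: 63→79
Job 4: 79→93
Job 8: 93→106
Job 3: 106→110
Job 7: 110→112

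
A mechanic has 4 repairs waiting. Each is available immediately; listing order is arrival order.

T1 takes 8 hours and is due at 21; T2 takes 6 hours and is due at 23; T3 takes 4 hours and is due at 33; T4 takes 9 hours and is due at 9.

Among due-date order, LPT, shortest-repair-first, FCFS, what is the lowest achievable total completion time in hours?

EDD (increasing due date): T4 T1 T2 T3.
T4: 0→9
T1: 9→17
T2: 17→23
T3: 23→27
Sum = 9+17+23+27 = 76.
LPT (decreasing processing time): T4 T1 T2 T3.
T4: 0→9
T1: 9→17
T2: 17→23
T3: 23→27
Sum = 9+17+23+27 = 76.
SPT (increasing processing time): T3 T2 T1 T4.
T3: 0→4
T2: 4→10
T1: 10→18
T4: 18→27
Sum = 4+10+18+27 = 59.
FIFO (arrival order): T1 T2 T3 T4.
T1: 0→8
T2: 8→14
T3: 14→18
T4: 18→27
Sum = 8+14+18+27 = 67.
EDD 76, LPT 76, SPT 59, FIFO 67 → minimum 59.

59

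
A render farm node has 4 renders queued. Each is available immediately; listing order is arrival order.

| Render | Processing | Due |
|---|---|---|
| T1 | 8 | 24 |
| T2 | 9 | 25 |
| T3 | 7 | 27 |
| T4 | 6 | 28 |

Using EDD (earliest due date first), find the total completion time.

EDD (increasing due date): T1 T2 T3 T4.
T1: 0→8
T2: 8→17
T3: 17→24
T4: 24→30
Sum = 8+17+24+30 = 79.

79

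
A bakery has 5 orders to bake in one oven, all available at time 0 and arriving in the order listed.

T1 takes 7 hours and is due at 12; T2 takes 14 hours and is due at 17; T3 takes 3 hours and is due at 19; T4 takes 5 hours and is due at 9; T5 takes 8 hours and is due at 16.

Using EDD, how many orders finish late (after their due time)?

EDD (increasing due date): T4 T1 T5 T2 T3.
T4: 0→5, due 9, tardiness 0
T1: 5→12, due 12, tardiness 0
T5: 12→20, due 16, tardiness 4
T2: 20→34, due 17, tardiness 17
T3: 34→37, due 19, tardiness 18
Late orders: 3.

3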